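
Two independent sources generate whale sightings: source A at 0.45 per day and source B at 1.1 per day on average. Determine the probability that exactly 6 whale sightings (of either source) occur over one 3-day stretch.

Independent Poisson processes superpose: combined rate λ = 0.45 + 1.1 = 1.55 per day.
Over the interval, μ = 1.55 × 3 = 4.65 (a 3-day stretch = 3 days).
P(N = 6) = e^(−4.65) · 4.65^6/6! ≈ 0.1343.

0.1343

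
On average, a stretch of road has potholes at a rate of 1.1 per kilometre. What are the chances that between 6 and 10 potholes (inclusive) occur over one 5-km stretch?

Over the interval, μ = 1.1 × 5 = 5.5 (a 5-km stretch = 5 kilometres).
P(6 ≤ N ≤ 10) = Σ_{j=6}^{10} e^(−5.5) · 5.5^j/j! ≈ 0.4458.

0.4458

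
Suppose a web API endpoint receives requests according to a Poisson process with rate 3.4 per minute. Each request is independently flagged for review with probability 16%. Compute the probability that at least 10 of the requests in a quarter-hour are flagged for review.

0.3034

Thinning: the requests that are flagged for review themselves form a Poisson process with rate 0.16 × 3.4 = 0.544 per minute.
Over the interval, μ = 0.544 × 15 = 8.16 (a quarter-hour = 15 minutes).
P(N ≥ 10) = 1 − P(N ≤ 9) ≈ 0.3034.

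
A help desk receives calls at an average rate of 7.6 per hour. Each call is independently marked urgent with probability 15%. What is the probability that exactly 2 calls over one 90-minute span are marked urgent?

0.2644

Thinning: the calls that are marked urgent themselves form a Poisson process with rate 0.15 × 7.6 = 1.14 per hour.
Over the interval, μ = 1.14 × 1.5 = 1.71 (a 90-minute span = 1.5 hours).
P(N = 2) = e^(−1.71) · 1.71^2/2! ≈ 0.2644.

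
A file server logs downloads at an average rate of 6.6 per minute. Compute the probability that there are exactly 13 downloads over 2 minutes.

Over the interval, μ = 6.6 × 2 = 13.2 (2 minutes).
P(N = 13) = e^(−μ) μ^13/13! = e^(−13.2) · 13.2^13/6227020800 ≈ 0.1098.

0.1098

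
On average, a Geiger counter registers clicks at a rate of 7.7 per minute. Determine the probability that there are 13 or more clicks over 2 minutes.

Over the interval, μ = 7.7 × 2 = 15.4 (2 minutes).
P(N ≥ 13) = 1 − P(N ≤ 12) = 1 − Σ_{j=0}^{12} e^(−μ) μ^j/j! ≈ 0.7642.

0.7642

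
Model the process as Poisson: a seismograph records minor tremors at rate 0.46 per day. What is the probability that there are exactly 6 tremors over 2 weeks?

0.1582

Over the interval, μ = 0.46 × 14 = 6.44 (2 weeks = 14 days).
P(N = 6) = e^(−μ) μ^6/6! = e^(−6.44) · 6.44^6/720 ≈ 0.1582.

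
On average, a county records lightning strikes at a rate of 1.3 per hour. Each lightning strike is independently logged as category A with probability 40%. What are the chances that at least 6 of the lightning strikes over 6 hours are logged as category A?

Thinning: the lightning strikes that are logged as category A themselves form a Poisson process with rate 0.4 × 1.3 = 0.52 per hour.
Over the interval, μ = 0.52 × 6 = 3.12 (6 hours).
P(N ≥ 6) = 1 − P(N ≤ 5) ≈ 0.0965.

0.0965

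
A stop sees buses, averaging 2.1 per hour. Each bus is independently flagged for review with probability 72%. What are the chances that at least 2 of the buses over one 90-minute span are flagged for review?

0.6617

Thinning: the buses that are flagged for review themselves form a Poisson process with rate 0.72 × 2.1 = 1.512 per hour.
Over the interval, μ = 1.512 × 1.5 = 2.268 (a 90-minute span = 1.5 hours).
P(N ≥ 2) = 1 − P(N ≤ 1) ≈ 0.6617.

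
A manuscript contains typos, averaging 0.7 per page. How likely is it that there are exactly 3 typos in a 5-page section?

Over the interval, μ = 0.7 × 5 = 3.5 (a 5-page section = 5 pages).
P(N = 3) = e^(−μ) μ^3/3! = e^(−3.5) · 3.5^3/6 ≈ 0.2158.

0.2158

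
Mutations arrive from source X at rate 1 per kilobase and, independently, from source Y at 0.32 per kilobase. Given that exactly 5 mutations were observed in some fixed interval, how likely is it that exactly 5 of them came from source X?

Given the total, each event is independently from source X with probability p = λ_X/(λ_X+λ_Y) = 1/1.32 ≈ 0.7576.
So K ~ Binomial(5, 1/1.32): P(K = 5) = C(5,5) · (1/1.32)^5 · (0.32/1.32)^0 ≈ 0.2495.

0.2495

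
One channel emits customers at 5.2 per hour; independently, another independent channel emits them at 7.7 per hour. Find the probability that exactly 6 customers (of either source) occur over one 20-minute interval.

0.1191

Independent Poisson processes superpose: combined rate λ = 5.2 + 7.7 = 12.9 per hour.
Over the interval, μ = 12.9 × 1/3 = 4.3 (a 20-minute interval = 1/3 hours).
P(N = 6) = e^(−4.3) · 4.3^6/6! ≈ 0.1191.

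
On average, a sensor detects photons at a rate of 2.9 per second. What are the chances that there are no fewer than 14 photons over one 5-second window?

Over the interval, μ = 2.9 × 5 = 14.5 (a 5-second window = 5 seconds).
P(N ≥ 14) = 1 − P(N ≤ 13) = 1 − Σ_{j=0}^{13} e^(−μ) μ^j/j! ≈ 0.5875.

0.5875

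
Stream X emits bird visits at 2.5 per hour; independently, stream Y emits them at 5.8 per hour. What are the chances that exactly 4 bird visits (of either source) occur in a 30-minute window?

0.1948

Independent Poisson processes superpose: combined rate λ = 2.5 + 5.8 = 8.3 per hour.
Over the interval, μ = 8.3 × 0.5 = 4.15 (a 30-minute window = 0.5 hours).
P(N = 4) = e^(−4.15) · 4.15^4/4! ≈ 0.1948.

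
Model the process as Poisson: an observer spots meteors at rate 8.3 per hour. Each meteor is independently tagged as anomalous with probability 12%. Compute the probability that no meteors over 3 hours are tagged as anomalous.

0.0504

Thinning: the meteors that are tagged as anomalous themselves form a Poisson process with rate 0.12 × 8.3 = 0.996 per hour.
Over the interval, μ = 0.996 × 3 = 2.988 (3 hours).
P(N = 0) = e^(−2.988) · 2.988^0/0! ≈ 0.0504.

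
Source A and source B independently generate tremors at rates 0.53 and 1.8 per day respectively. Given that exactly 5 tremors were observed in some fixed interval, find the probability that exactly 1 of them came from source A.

0.4051

Given the total, each event is independently from source A with probability p = λ_A/(λ_A+λ_B) = 0.53/2.33 ≈ 0.2275.
So K ~ Binomial(5, 0.53/2.33): P(K = 1) = C(5,1) · (0.53/2.33)^1 · (1.8/2.33)^4 ≈ 0.4051.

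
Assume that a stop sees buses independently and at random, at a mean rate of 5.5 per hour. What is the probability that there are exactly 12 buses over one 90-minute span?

0.0542

Over the interval, μ = 5.5 × 1.5 = 8.25 (a 90-minute span = 1.5 hours).
P(N = 12) = e^(−μ) μ^12/12! = e^(−8.25) · 8.25^12/479001600 ≈ 0.0542.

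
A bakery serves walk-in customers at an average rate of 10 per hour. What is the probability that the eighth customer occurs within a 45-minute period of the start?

Over the interval, μ = 10 × 0.75 = 7.5 (a 45-minute period = 0.75 hours).
The eighth arrival falls in the interval iff at least 8 events occur there: P(S_8 ≤ t) = P(N ≥ 8) = 1 − P(N ≤ 7) ≈ 0.4754.

0.4754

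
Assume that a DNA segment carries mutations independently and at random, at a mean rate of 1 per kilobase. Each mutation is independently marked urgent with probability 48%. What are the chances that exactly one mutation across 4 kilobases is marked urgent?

Thinning: the mutations that are marked urgent themselves form a Poisson process with rate 0.48 × 1 = 0.48 per kilobase.
Over the interval, μ = 0.48 × 4 = 1.92 (4 kilobases).
P(N = 1) = e^(−1.92) · 1.92^1/1! ≈ 0.2815.

0.2815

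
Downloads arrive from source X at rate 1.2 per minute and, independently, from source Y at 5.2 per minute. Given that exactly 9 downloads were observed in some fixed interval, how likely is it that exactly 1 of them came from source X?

0.3205

Given the total, each event is independently from source X with probability p = λ_X/(λ_X+λ_Y) = 1.2/6.4 = 0.1875.
So K ~ Binomial(9, 1.2/6.4): P(K = 1) = C(9,1) · (1.2/6.4)^1 · (5.2/6.4)^8 ≈ 0.3205.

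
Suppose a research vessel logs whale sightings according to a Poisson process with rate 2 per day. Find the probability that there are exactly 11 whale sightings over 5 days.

0.1137

Over the interval, μ = 2 × 5 = 10 (5 days).
P(N = 11) = e^(−μ) μ^11/11! = e^(−10) · 10^11/39916800 ≈ 0.1137.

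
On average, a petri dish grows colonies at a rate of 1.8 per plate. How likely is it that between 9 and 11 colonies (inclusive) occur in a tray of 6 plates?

Over the interval, μ = 1.8 × 6 = 10.8 (a tray of 6 plates = 6 plates).
P(9 ≤ N ≤ 11) = Σ_{j=9}^{11} e^(−10.8) · 10.8^j/j! ≈ 0.3529.

0.3529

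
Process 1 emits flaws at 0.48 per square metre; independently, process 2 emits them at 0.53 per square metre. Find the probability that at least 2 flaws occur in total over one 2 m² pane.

0.5994

Independent Poisson processes superpose: combined rate λ = 0.48 + 0.53 = 1.01 per square metre.
Over the interval, μ = 1.01 × 2 = 2.02 (a 2 m² pane = 2 square metres).
P(N ≥ 2) = 1 − P(N ≤ 1) ≈ 0.5994.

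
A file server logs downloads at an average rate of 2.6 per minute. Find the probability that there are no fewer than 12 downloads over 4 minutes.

Over the interval, μ = 2.6 × 4 = 10.4 (4 minutes).
P(N ≥ 12) = 1 − P(N ≤ 11) = 1 − Σ_{j=0}^{11} e^(−μ) μ^j/j! ≈ 0.3495.

0.3495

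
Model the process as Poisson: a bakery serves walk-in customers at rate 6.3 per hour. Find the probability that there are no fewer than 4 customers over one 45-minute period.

0.6942

Over the interval, μ = 6.3 × 0.75 = 4.725 (a 45-minute period = 0.75 hours).
P(N ≥ 4) = 1 − P(N ≤ 3) = 1 − Σ_{j=0}^{3} e^(−μ) μ^j/j! ≈ 0.6942.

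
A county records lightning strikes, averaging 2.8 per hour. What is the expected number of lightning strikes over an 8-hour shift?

22.4

E[N] = λt = 2.8 × 8 = 22.4 (an 8-hour shift = 8 hours).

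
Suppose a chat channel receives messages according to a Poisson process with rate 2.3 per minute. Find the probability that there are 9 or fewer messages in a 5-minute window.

0.2888

Over the interval, μ = 2.3 × 5 = 11.5 (a 5-minute window = 5 minutes).
P(N ≤ 9) = Σ_{j=0}^{9} e^(−μ) μ^j/j! ≈ 0.2888.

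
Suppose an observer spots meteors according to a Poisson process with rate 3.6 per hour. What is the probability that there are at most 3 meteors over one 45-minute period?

0.7141

Over the interval, μ = 3.6 × 0.75 = 2.7 (a 45-minute period = 0.75 hours).
P(N ≤ 3) = Σ_{j=0}^{3} e^(−μ) μ^j/j! ≈ 0.7141.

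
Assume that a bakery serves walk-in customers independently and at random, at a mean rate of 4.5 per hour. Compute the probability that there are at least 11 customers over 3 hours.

Over the interval, μ = 4.5 × 3 = 13.5 (3 hours).
P(N ≥ 11) = 1 − P(N ≤ 10) = 1 − Σ_{j=0}^{10} e^(−μ) μ^j/j! ≈ 0.7888.

0.7888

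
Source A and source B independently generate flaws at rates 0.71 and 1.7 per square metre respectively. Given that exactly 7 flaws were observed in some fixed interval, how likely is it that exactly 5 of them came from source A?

Given the total, each event is independently from source A with probability p = λ_A/(λ_A+λ_B) = 0.71/2.41 ≈ 0.2946.
So K ~ Binomial(7, 0.71/2.41): P(K = 5) = C(7,5) · (0.71/2.41)^5 · (1.7/2.41)^2 ≈ 0.0232.

0.0232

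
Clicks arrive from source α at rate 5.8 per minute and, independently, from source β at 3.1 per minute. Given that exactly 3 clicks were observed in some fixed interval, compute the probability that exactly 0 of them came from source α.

Given the total, each event is independently from source α with probability p = λ_α/(λ_α+λ_β) = 5.8/8.9 ≈ 0.6517.
So K ~ Binomial(3, 5.8/8.9): P(K = 0) = C(3,0) · (5.8/8.9)^0 · (3.1/8.9)^3 ≈ 0.0423.

0.0423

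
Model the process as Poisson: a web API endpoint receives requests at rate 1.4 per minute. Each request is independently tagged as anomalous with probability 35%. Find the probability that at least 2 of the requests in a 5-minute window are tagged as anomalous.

Thinning: the requests that are tagged as anomalous themselves form a Poisson process with rate 0.35 × 1.4 = 0.49 per minute.
Over the interval, μ = 0.49 × 5 = 2.45 (a 5-minute window = 5 minutes).
P(N ≥ 2) = 1 − P(N ≤ 1) ≈ 0.7023.

0.7023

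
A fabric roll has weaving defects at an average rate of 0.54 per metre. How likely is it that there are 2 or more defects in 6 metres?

0.8339

Over the interval, μ = 0.54 × 6 = 3.24 (6 metres).
P(N ≥ 2) = 1 − P(N ≤ 1) = 1 − Σ_{j=0}^{1} e^(−μ) μ^j/j! ≈ 0.8339.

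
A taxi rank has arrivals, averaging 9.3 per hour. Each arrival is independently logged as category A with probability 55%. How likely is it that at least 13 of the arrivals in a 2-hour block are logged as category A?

Thinning: the arrivals that are logged as category A themselves form a Poisson process with rate 0.55 × 9.3 = 5.115 per hour.
Over the interval, μ = 5.115 × 2 = 10.23 (a 2-hour block = 2 hours).
P(N ≥ 13) = 1 − P(N ≤ 12) ≈ 0.2307.

0.2307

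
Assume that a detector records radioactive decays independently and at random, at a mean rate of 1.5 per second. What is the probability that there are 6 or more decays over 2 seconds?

0.0839

Over the interval, μ = 1.5 × 2 = 3 (2 seconds).
P(N ≥ 6) = 1 − P(N ≤ 5) = 1 − Σ_{j=0}^{5} e^(−μ) μ^j/j! ≈ 0.0839.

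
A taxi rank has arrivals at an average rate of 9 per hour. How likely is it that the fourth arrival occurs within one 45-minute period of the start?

Over the interval, μ = 9 × 0.75 = 6.75 (a 45-minute period = 0.75 hours).
The fourth arrival falls in the interval iff at least 4 events occur there: P(S_4 ≤ t) = P(N ≥ 4) = 1 − P(N ≤ 3) ≈ 0.9042.

0.9042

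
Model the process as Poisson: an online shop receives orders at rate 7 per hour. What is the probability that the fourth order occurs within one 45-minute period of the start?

0.7683

Over the interval, μ = 7 × 0.75 = 5.25 (a 45-minute period = 0.75 hours).
The fourth arrival falls in the interval iff at least 4 events occur there: P(S_4 ≤ t) = P(N ≥ 4) = 1 − P(N ≤ 3) ≈ 0.7683.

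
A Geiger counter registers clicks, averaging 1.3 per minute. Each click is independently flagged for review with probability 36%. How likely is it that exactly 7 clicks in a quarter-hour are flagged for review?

Thinning: the clicks that are flagged for review themselves form a Poisson process with rate 0.36 × 1.3 = 0.468 per minute.
Over the interval, μ = 0.468 × 15 = 7.02 (a quarter-hour = 15 minutes).
P(N = 7) = e^(−7.02) · 7.02^7/7! ≈ 0.1490.

0.1490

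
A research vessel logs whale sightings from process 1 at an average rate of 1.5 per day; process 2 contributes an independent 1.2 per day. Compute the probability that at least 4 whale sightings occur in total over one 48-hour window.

0.7867

Independent Poisson processes superpose: combined rate λ = 1.5 + 1.2 = 2.7 per day.
Over the interval, μ = 2.7 × 2 = 5.4 (a 48-hour window = 2 days).
P(N ≥ 4) = 1 − P(N ≤ 3) ≈ 0.7867.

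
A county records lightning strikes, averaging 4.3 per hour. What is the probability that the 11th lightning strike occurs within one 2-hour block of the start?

0.2478

Over the interval, μ = 4.3 × 2 = 8.6 (a 2-hour block = 2 hours).
The 11th arrival falls in the interval iff at least 11 events occur there: P(S_11 ≤ t) = P(N ≥ 11) = 1 − P(N ≤ 10) ≈ 0.2478.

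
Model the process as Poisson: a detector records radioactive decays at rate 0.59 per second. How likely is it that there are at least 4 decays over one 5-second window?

Over the interval, μ = 0.59 × 5 = 2.95 (a 5-second window = 5 seconds).
P(N ≥ 4) = 1 − P(N ≤ 3) = 1 − Σ_{j=0}^{3} e^(−μ) μ^j/j! ≈ 0.3416.

0.3416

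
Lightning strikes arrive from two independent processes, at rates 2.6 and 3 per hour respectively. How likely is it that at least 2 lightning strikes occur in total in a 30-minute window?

0.7689

Independent Poisson processes superpose: combined rate λ = 2.6 + 3 = 5.6 per hour.
Over the interval, μ = 5.6 × 0.5 = 2.8 (a 30-minute window = 0.5 hours).
P(N ≥ 2) = 1 − P(N ≤ 1) ≈ 0.7689.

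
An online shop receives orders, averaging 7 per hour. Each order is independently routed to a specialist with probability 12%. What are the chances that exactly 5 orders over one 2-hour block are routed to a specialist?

Thinning: the orders that are routed to a specialist themselves form a Poisson process with rate 0.12 × 7 = 0.84 per hour.
Over the interval, μ = 0.84 × 2 = 1.68 (a 2-hour block = 2 hours).
P(N = 5) = e^(−1.68) · 1.68^5/5! ≈ 0.0208.

0.0208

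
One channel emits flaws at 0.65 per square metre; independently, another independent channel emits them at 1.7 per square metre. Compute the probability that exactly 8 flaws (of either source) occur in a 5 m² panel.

0.0711

Independent Poisson processes superpose: combined rate λ = 0.65 + 1.7 = 2.35 per square metre.
Over the interval, μ = 2.35 × 5 = 11.75 (a 5 m² panel = 5 square metres).
P(N = 8) = e^(−11.75) · 11.75^8/8! ≈ 0.0711.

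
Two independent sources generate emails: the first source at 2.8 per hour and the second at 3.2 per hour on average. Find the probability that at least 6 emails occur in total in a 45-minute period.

Independent Poisson processes superpose: combined rate λ = 2.8 + 3.2 = 6 per hour.
Over the interval, μ = 6 × 0.75 = 4.5 (a 45-minute period = 0.75 hours).
P(N ≥ 6) = 1 − P(N ≤ 5) ≈ 0.2971.

0.2971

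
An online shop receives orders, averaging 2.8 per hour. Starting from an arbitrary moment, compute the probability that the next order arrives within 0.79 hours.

0.8905

Inter-arrival times are exponential with rate λ = 2.8 per hour.
P(T ≤ 0.79) = 1 − e^(−λt) = 1 − e^(−2.8 × 0.79) = 1 − e^(−2.212) ≈ 0.8905.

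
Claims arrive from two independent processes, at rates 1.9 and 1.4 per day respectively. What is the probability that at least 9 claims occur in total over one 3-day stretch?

Independent Poisson processes superpose: combined rate λ = 1.9 + 1.4 = 3.3 per day.
Over the interval, μ = 3.3 × 3 = 9.9 (a 3-day stretch = 3 days).
P(N ≥ 9) = 1 − P(N ≤ 8) ≈ 0.6558.

0.6558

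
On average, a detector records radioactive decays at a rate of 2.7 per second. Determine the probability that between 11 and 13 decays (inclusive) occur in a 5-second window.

0.3070

Over the interval, μ = 2.7 × 5 = 13.5 (a 5-second window = 5 seconds).
P(11 ≤ N ≤ 13) = Σ_{j=11}^{13} e^(−13.5) · 13.5^j/j! ≈ 0.3070.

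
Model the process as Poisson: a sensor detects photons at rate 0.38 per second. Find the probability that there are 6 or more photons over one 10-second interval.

0.1844

Over the interval, μ = 0.38 × 10 = 3.8 (a 10-second interval = 10 seconds).
P(N ≥ 6) = 1 − P(N ≤ 5) = 1 − Σ_{j=0}^{5} e^(−μ) μ^j/j! ≈ 0.1844.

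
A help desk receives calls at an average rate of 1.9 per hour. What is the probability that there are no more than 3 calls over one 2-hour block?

Over the interval, μ = 1.9 × 2 = 3.8 (a 2-hour block = 2 hours).
P(N ≤ 3) = Σ_{j=0}^{3} e^(−μ) μ^j/j! ≈ 0.4735.

0.4735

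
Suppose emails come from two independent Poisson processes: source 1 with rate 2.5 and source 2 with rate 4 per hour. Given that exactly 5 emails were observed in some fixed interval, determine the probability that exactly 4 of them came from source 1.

Given the total, each event is independently from source 1 with probability p = λ_1/(λ_1+λ_2) = 2.5/6.5 ≈ 0.3846.
So K ~ Binomial(5, 2.5/6.5): P(K = 4) = C(5,4) · (2.5/6.5)^4 · (4/6.5)^1 ≈ 0.0673.

0.0673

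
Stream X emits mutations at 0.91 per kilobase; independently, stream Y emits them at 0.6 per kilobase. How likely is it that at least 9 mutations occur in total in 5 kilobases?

0.3449

Independent Poisson processes superpose: combined rate λ = 0.91 + 0.6 = 1.51 per kilobase.
Over the interval, μ = 1.51 × 5 = 7.55 (5 kilobases).
P(N ≥ 9) = 1 − P(N ≤ 8) ≈ 0.3449.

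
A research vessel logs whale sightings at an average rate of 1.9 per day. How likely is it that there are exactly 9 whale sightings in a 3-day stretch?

0.0586

Over the interval, μ = 1.9 × 3 = 5.7 (a 3-day stretch = 3 days).
P(N = 9) = e^(−μ) μ^9/9! = e^(−5.7) · 5.7^9/362880 ≈ 0.0586.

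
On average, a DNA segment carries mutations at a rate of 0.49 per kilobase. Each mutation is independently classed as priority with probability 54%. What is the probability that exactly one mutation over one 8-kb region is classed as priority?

0.2549

Thinning: the mutations that are classed as priority themselves form a Poisson process with rate 0.54 × 0.49 = 0.2646 per kilobase.
Over the interval, μ = 0.2646 × 8 = 2.1168 (an 8-kb region = 8 kilobases).
P(N = 1) = e^(−2.1168) · 2.1168^1/1! ≈ 0.2549.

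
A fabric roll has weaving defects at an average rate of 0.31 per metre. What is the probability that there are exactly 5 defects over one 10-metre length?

Over the interval, μ = 0.31 × 10 = 3.1 (a 10-metre length = 10 metres).
P(N = 5) = e^(−μ) μ^5/5! = e^(−3.1) · 3.1^5/120 ≈ 0.1075.

0.1075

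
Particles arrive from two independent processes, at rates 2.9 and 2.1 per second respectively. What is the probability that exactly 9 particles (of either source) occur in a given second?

Independent Poisson processes superpose: combined rate λ = 2.9 + 2.1 = 5 per second.
So μ = 5.
P(N = 9) = e^(−5) · 5^9/9! ≈ 0.0363.

0.0363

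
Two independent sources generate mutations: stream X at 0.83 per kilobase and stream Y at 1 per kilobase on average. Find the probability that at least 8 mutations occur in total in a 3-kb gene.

Independent Poisson processes superpose: combined rate λ = 0.83 + 1 = 1.83 per kilobase.
Over the interval, μ = 1.83 × 3 = 5.49 (a 3-kb gene = 3 kilobases).
P(N ≥ 8) = 1 − P(N ≤ 7) ≈ 0.1893.

0.1893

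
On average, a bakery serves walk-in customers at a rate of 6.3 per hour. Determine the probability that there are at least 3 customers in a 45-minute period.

0.8502

Over the interval, μ = 6.3 × 0.75 = 4.725 (a 45-minute period = 0.75 hours).
P(N ≥ 3) = 1 − P(N ≤ 2) = 1 − Σ_{j=0}^{2} e^(−μ) μ^j/j! ≈ 0.8502.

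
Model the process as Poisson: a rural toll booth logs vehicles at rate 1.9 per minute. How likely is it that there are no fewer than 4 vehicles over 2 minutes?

0.5265

Over the interval, μ = 1.9 × 2 = 3.8 (2 minutes).
P(N ≥ 4) = 1 − P(N ≤ 3) = 1 − Σ_{j=0}^{3} e^(−μ) μ^j/j! ≈ 0.5265.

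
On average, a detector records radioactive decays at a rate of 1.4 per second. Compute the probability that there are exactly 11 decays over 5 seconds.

0.0452

Over the interval, μ = 1.4 × 5 = 7 (5 seconds).
P(N = 11) = e^(−μ) μ^11/11! = e^(−7) · 7^11/39916800 ≈ 0.0452.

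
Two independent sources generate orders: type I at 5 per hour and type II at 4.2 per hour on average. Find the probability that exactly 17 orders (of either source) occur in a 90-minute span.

0.0682

Independent Poisson processes superpose: combined rate λ = 5 + 4.2 = 9.2 per hour.
Over the interval, μ = 9.2 × 1.5 = 13.8 (a 90-minute span = 1.5 hours).
P(N = 17) = e^(−13.8) · 13.8^17/17! ≈ 0.0682.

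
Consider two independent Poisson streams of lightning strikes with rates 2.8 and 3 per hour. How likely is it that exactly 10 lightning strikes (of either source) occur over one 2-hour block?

0.1114

Independent Poisson processes superpose: combined rate λ = 2.8 + 3 = 5.8 per hour.
Over the interval, μ = 5.8 × 2 = 11.6 (a 2-hour block = 2 hours).
P(N = 10) = e^(−11.6) · 11.6^10/10! ≈ 0.1114.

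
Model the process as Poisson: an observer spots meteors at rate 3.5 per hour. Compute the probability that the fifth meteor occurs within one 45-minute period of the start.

0.1261

Over the interval, μ = 3.5 × 0.75 = 2.625 (a 45-minute period = 0.75 hours).
The fifth arrival falls in the interval iff at least 5 events occur there: P(S_5 ≤ t) = P(N ≥ 5) = 1 − P(N ≤ 4) ≈ 0.1261.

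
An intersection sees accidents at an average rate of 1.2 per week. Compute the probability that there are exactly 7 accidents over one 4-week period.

0.0959

Over the interval, μ = 1.2 × 4 = 4.8 (a 4-week period = 4 weeks).
P(N = 7) = e^(−μ) μ^7/7! = e^(−4.8) · 4.8^7/5040 ≈ 0.0959.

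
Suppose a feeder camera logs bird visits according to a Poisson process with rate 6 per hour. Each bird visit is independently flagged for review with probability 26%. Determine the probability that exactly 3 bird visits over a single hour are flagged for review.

Thinning: the bird visits that are flagged for review themselves form a Poisson process with rate 0.26 × 6 = 1.56 per hour.
So μ = 1.56.
P(N = 3) = e^(−1.56) · 1.56^3/3! ≈ 0.1330.

0.1330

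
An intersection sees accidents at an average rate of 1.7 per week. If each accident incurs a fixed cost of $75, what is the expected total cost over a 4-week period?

$510

E[N] = 1.7 × 4 = 6.8 (a 4-week period = 4 weeks); E[cost] = 6.8 × $75 = $510.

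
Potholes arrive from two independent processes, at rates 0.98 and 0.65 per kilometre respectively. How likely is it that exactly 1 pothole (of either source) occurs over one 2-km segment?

Independent Poisson processes superpose: combined rate λ = 0.98 + 0.65 = 1.63 per kilometre.
Over the interval, μ = 1.63 × 2 = 3.26 (a 2-km segment = 2 kilometres).
P(N = 1) = e^(−3.26) · 3.26^1/1! ≈ 0.1251.

0.1251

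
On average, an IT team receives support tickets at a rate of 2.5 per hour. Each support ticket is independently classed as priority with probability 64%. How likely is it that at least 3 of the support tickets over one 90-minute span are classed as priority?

0.4303

Thinning: the support tickets that are classed as priority themselves form a Poisson process with rate 0.64 × 2.5 = 1.6 per hour.
Over the interval, μ = 1.6 × 1.5 = 2.4 (a 90-minute span = 1.5 hours).
P(N ≥ 3) = 1 − P(N ≤ 2) ≈ 0.4303.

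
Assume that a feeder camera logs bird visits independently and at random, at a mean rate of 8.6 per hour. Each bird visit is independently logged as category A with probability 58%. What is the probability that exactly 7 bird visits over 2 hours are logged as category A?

0.0907

Thinning: the bird visits that are logged as category A themselves form a Poisson process with rate 0.58 × 8.6 = 4.988 per hour.
Over the interval, μ = 4.988 × 2 = 9.976 (2 hours).
P(N = 7) = e^(−9.976) · 9.976^7/7! ≈ 0.0907.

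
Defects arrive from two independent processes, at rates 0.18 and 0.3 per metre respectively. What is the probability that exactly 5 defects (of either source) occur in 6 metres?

0.0927

Independent Poisson processes superpose: combined rate λ = 0.18 + 0.3 = 0.48 per metre.
Over the interval, μ = 0.48 × 6 = 2.88 (6 metres).
P(N = 5) = e^(−2.88) · 2.88^5/5! ≈ 0.0927.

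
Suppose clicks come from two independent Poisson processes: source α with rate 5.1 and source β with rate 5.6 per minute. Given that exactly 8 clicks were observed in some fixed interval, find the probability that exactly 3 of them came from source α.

Given the total, each event is independently from source α with probability p = λ_α/(λ_α+λ_β) = 5.1/10.7 ≈ 0.4766.
So K ~ Binomial(8, 5.1/10.7): P(K = 3) = C(8,3) · (5.1/10.7)^3 · (5.6/10.7)^5 ≈ 0.2381.

0.2381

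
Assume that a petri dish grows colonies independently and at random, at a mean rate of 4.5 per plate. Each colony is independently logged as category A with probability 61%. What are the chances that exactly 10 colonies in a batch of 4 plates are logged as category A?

0.1196

Thinning: the colonies that are logged as category A themselves form a Poisson process with rate 0.61 × 4.5 = 2.745 per plate.
Over the interval, μ = 2.745 × 4 = 10.98 (a batch of 4 plates = 4 plates).
P(N = 10) = e^(−10.98) · 10.98^10/10! ≈ 0.1196.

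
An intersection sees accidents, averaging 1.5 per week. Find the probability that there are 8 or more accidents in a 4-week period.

0.2560

Over the interval, μ = 1.5 × 4 = 6 (a 4-week period = 4 weeks).
P(N ≥ 8) = 1 − P(N ≤ 7) = 1 − Σ_{j=0}^{7} e^(−μ) μ^j/j! ≈ 0.2560.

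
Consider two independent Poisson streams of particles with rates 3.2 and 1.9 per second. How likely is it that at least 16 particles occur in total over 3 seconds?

0.4626

Independent Poisson processes superpose: combined rate λ = 3.2 + 1.9 = 5.1 per second.
Over the interval, μ = 5.1 × 3 = 15.3 (3 seconds).
P(N ≥ 16) = 1 − P(N ≤ 15) ≈ 0.4626.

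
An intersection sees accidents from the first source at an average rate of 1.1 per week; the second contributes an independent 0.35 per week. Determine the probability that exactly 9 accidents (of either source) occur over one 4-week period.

0.0620

Independent Poisson processes superpose: combined rate λ = 1.1 + 0.35 = 1.45 per week.
Over the interval, μ = 1.45 × 4 = 5.8 (a 4-week period = 4 weeks).
P(N = 9) = e^(−5.8) · 5.8^9/9! ≈ 0.0620.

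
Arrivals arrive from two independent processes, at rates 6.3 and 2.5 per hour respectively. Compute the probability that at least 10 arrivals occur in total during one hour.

Independent Poisson processes superpose: combined rate λ = 6.3 + 2.5 = 8.8 per hour.
So μ = 8.8.
P(N ≥ 10) = 1 − P(N ≤ 9) ≈ 0.3863.

0.3863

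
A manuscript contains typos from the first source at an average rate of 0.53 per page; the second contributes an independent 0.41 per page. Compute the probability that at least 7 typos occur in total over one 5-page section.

Independent Poisson processes superpose: combined rate λ = 0.53 + 0.41 = 0.94 per page.
Over the interval, μ = 0.94 × 5 = 4.7 (a 5-page section = 5 pages).
P(N ≥ 7) = 1 − P(N ≤ 6) ≈ 0.1954.

0.1954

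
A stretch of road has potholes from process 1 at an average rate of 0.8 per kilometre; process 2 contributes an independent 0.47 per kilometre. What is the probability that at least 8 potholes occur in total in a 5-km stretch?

Independent Poisson processes superpose: combined rate λ = 0.8 + 0.47 = 1.27 per kilometre.
Over the interval, μ = 1.27 × 5 = 6.35 (a 5-km stretch = 5 kilometres).
P(N ≥ 8) = 1 − P(N ≤ 7) ≈ 0.3054.

0.3054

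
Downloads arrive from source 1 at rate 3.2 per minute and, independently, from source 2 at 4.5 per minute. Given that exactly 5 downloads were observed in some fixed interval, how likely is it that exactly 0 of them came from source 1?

0.0682

Given the total, each event is independently from source 1 with probability p = λ_1/(λ_1+λ_2) = 3.2/7.7 ≈ 0.4156.
So K ~ Binomial(5, 3.2/7.7): P(K = 0) = C(5,0) · (3.2/7.7)^0 · (4.5/7.7)^5 ≈ 0.0682.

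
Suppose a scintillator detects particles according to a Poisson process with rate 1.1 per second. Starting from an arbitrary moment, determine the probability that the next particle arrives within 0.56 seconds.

0.4599

Inter-arrival times are exponential with rate λ = 1.1 per second.
P(T ≤ 0.56) = 1 − e^(−λt) = 1 − e^(−1.1 × 0.56) = 1 − e^(−0.616) ≈ 0.4599.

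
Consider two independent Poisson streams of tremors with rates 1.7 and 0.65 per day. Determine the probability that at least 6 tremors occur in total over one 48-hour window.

Independent Poisson processes superpose: combined rate λ = 1.7 + 0.65 = 2.35 per day.
Over the interval, μ = 2.35 × 2 = 4.7 (a 48-hour window = 2 days).
P(N ≥ 6) = 1 − P(N ≤ 5) ≈ 0.3316.

0.3316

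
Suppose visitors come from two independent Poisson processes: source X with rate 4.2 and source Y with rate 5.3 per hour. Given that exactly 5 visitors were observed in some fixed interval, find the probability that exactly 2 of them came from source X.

0.3394

Given the total, each event is independently from source X with probability p = λ_X/(λ_X+λ_Y) = 4.2/9.5 ≈ 0.4421.
So K ~ Binomial(5, 4.2/9.5): P(K = 2) = C(5,2) · (4.2/9.5)^2 · (5.3/9.5)^3 ≈ 0.3394.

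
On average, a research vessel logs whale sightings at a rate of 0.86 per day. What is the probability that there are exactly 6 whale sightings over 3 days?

Over the interval, μ = 0.86 × 3 = 2.58 (3 days).
P(N = 6) = e^(−μ) μ^6/6! = e^(−2.58) · 2.58^6/720 ≈ 0.0310.

0.0310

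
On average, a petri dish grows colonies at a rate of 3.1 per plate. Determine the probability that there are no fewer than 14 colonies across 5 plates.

Over the interval, μ = 3.1 × 5 = 15.5 (5 plates).
P(N ≥ 14) = 1 − P(N ≤ 13) = 1 − Σ_{j=0}^{13} e^(−μ) μ^j/j! ≈ 0.6829.

0.6829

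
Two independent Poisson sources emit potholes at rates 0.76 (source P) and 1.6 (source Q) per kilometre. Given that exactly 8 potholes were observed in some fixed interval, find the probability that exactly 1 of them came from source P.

Given the total, each event is independently from source P with probability p = λ_P/(λ_P+λ_Q) = 0.76/2.36 ≈ 0.3220.
So K ~ Binomial(8, 0.76/2.36): P(K = 1) = C(8,1) · (0.76/2.36)^1 · (1.6/2.36)^7 ≈ 0.1696.

0.1696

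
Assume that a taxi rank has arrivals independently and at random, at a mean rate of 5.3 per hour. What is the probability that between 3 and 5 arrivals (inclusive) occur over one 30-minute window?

0.4412

Over the interval, μ = 5.3 × 0.5 = 2.65 (a 30-minute window = 0.5 hours).
P(3 ≤ N ≤ 5) = Σ_{j=3}^{5} e^(−2.65) · 2.65^j/j! ≈ 0.4412.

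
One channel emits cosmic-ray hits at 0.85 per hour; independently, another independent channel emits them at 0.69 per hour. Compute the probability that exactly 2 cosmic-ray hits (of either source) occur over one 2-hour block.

Independent Poisson processes superpose: combined rate λ = 0.85 + 0.69 = 1.54 per hour.
Over the interval, μ = 1.54 × 2 = 3.08 (a 2-hour block = 2 hours).
P(N = 2) = e^(−3.08) · 3.08^2/2! ≈ 0.2180.

0.2180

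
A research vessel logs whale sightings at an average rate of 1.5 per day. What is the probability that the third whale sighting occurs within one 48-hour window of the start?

0.5768

Over the interval, μ = 1.5 × 2 = 3 (a 48-hour window = 2 days).
The third arrival falls in the interval iff at least 3 events occur there: P(S_3 ≤ t) = P(N ≥ 3) = 1 − P(N ≤ 2) ≈ 0.5768.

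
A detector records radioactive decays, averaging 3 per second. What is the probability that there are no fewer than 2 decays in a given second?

0.8009

With mean μ = 3 per second,
P(N ≥ 2) = 1 − P(N ≤ 1) = 1 − Σ_{j=0}^{1} e^(−μ) μ^j/j! ≈ 0.8009.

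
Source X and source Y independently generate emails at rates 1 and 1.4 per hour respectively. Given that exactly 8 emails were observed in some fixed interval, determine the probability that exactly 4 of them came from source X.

0.2443

Given the total, each event is independently from source X with probability p = λ_X/(λ_X+λ_Y) = 1/2.4 ≈ 0.4167.
So K ~ Binomial(8, 1/2.4): P(K = 4) = C(8,4) · (1/2.4)^4 · (1.4/2.4)^4 ≈ 0.2443.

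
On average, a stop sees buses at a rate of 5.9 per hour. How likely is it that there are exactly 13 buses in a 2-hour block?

Over the interval, μ = 5.9 × 2 = 11.8 (a 2-hour block = 2 hours).
P(N = 13) = e^(−μ) μ^13/13! = e^(−11.8) · 11.8^13/6227020800 ≈ 0.1036.

0.1036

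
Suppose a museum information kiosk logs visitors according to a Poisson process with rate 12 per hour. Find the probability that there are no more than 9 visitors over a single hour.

0.2424

With mean μ = 12 per hour,
P(N ≤ 9) = Σ_{j=0}^{9} e^(−μ) μ^j/j! ≈ 0.2424.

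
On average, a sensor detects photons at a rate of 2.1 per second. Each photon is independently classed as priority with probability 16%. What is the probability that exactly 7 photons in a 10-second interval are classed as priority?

0.0333

Thinning: the photons that are classed as priority themselves form a Poisson process with rate 0.16 × 2.1 = 0.336 per second.
Over the interval, μ = 0.336 × 10 = 3.36 (a 10-second interval = 10 seconds).
P(N = 7) = e^(−3.36) · 3.36^7/7! ≈ 0.0333.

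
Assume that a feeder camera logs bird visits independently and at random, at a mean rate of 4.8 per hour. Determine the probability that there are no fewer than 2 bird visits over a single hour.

With mean μ = 4.8 per hour,
P(N ≥ 2) = 1 − P(N ≤ 1) = 1 − Σ_{j=0}^{1} e^(−μ) μ^j/j! ≈ 0.9523.

0.9523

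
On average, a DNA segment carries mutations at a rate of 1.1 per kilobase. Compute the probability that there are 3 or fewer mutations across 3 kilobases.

0.5803

Over the interval, μ = 1.1 × 3 = 3.3 (3 kilobases).
P(N ≤ 3) = Σ_{j=0}^{3} e^(−μ) μ^j/j! ≈ 0.5803.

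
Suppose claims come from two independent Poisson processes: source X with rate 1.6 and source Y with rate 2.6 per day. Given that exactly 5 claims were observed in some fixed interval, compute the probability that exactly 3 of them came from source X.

Given the total, each event is independently from source X with probability p = λ_X/(λ_X+λ_Y) = 1.6/4.2 ≈ 0.3810.
So K ~ Binomial(5, 1.6/4.2): P(K = 3) = C(5,3) · (1.6/4.2)^3 · (2.6/4.2)^2 ≈ 0.2119.

0.2119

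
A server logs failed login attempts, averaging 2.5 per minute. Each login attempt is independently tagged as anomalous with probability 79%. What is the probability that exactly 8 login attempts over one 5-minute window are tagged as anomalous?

Thinning: the login attempts that are tagged as anomalous themselves form a Poisson process with rate 0.79 × 2.5 = 1.975 per minute.
Over the interval, μ = 1.975 × 5 = 9.875 (a 5-minute window = 5 minutes).
P(N = 8) = e^(−9.875) · 9.875^8/8! ≈ 0.1154.

0.1154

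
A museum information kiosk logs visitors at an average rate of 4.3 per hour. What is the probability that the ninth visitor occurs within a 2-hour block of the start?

Over the interval, μ = 4.3 × 2 = 8.6 (a 2-hour block = 2 hours).
The ninth arrival falls in the interval iff at least 9 events occur there: P(S_9 ≤ t) = P(N ≥ 9) = 1 − P(N ≤ 8) ≈ 0.4906.

0.4906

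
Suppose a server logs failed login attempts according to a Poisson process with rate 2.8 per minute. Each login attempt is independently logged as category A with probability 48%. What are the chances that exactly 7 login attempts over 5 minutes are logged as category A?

Thinning: the login attempts that are logged as category A themselves form a Poisson process with rate 0.48 × 2.8 = 1.344 per minute.
Over the interval, μ = 1.344 × 5 = 6.72 (5 minutes).
P(N = 7) = e^(−6.72) · 6.72^7/7! ≈ 0.1481.

0.1481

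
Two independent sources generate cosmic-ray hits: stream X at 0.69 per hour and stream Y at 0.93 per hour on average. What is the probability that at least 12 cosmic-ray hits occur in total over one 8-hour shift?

Independent Poisson processes superpose: combined rate λ = 0.69 + 0.93 = 1.62 per hour.
Over the interval, μ = 1.62 × 8 = 12.96 (an 8-hour shift = 8 hours).
P(N ≥ 12) = 1 − P(N ≤ 11) ≈ 0.6428.

0.6428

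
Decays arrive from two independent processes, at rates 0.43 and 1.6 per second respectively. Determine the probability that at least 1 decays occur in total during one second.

Independent Poisson processes superpose: combined rate λ = 0.43 + 1.6 = 2.03 per second.
So μ = 2.03.
P(N ≥ 1) = 1 − P(N ≤ 0) ≈ 0.8687.

0.8687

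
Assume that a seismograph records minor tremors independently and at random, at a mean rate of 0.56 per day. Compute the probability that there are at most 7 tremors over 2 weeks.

0.4755

Over the interval, μ = 0.56 × 14 = 7.84 (2 weeks = 14 days).
P(N ≤ 7) = Σ_{j=0}^{7} e^(−μ) μ^j/j! ≈ 0.4755.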